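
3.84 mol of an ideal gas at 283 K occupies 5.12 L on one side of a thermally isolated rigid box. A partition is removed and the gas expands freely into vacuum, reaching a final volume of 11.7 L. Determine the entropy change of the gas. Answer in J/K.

No heat is exchanged and no work is done, so the ideal-gas temperature stays constant.
Entropy is a state function; using a reversible isothermal path, ΔS_gas = nR ln(V₂/V₁) = 3.84 × 8.314 × ln(11.7/5.12) = 26.4 J/K.

ΔS_gas = 26.4 J/K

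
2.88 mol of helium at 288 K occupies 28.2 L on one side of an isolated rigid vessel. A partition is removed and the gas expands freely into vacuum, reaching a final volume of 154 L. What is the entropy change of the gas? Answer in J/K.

ΔS_gas = 40.6 J/K

For an ideal gas in free expansion Q = 0 and W = 0, so T is unchanged.
Entropy is a state function; using a reversible isothermal path, ΔS_gas = nR ln(V₂/V₁) = 2.88 × 8.314 × ln(154/28.2) = 40.6 J/K.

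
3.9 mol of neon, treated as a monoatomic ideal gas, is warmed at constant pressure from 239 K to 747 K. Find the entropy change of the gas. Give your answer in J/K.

ΔS = 92.4 J/K

At constant pressure, ΔS = nC_p ln(T₂/T₁) with C_p = 5R/2 = 20.79 J mol⁻¹ K⁻¹.
ΔS = 3.9 × 20.79 × ln(747/239) = 92.4 J/K.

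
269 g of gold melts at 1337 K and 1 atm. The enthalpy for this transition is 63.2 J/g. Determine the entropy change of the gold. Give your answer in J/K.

ΔS = 12.7 J/K

Heat absorbed by the substance: Q = mL = 269 × 63.2 = 17000.8 J.
At constant T, ΔS = Q_rev/T = 17000.8 / 1337 = 12.7 J/K.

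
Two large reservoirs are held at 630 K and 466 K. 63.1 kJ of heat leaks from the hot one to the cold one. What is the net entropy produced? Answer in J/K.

ΔS_hot = −Q/T_H = −63100/630 = -100.2 J/K and ΔS_cold = +Q/T_C = 63100/466 = 135.4 J/K.
ΔS_total = -100.2 + 135.4 = 35.2 J/K, positive as the second law requires.

ΔS_total = 35.2 J/K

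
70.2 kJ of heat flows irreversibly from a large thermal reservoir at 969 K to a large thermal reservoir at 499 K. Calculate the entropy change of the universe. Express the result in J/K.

ΔS_hot = −Q/T_H = −70200/969 = -72.45 J/K and ΔS_cold = +Q/T_C = 70200/499 = 140.7 J/K.
ΔS_total = -72.45 + 140.7 = 68.2 J/K, positive as the second law requires.

ΔS_total = 68.2 J/K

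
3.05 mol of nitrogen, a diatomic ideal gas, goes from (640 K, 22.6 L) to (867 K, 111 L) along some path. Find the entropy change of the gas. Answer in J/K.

Entropy is a state function: ΔS = nC_V ln(T₂/T₁) + nR ln(V₂/V₁), with C_V = 5R/2 = 20.79 J mol⁻¹ K⁻¹ for a diatomic ideal gas.
ΔS = 3.05 × [20.79 × ln(867/640) + 8.314 × ln(111/22.6)] = 59.6 J/K.

ΔS = 59.6 J/K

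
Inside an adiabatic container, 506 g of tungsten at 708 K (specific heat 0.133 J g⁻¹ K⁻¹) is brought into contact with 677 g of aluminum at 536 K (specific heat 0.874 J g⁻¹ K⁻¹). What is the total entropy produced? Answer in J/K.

ΔS_total = 2.52 J/K

Energy balance: T_f = (m₁c₁T₁ + m₂c₂T₂)/(m₁c₁ + m₂c₂) = 553.56 K.
ΔS₁ = m₁c₁ ln(T_f/T₁) = 67.298 × ln(553.56/708) = -16.56 J/K.
ΔS₂ = m₂c₂ ln(T_f/T₂) = 591.698 × ln(553.56/536) = 19.08 J/K.
ΔS_total = -16.56 + 19.08 = 2.52 J/K.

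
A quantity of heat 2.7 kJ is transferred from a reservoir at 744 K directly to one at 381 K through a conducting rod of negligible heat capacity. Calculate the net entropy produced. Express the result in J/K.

ΔS_hot = −Q/T_H = −2700/744 = -3.629 J/K and ΔS_cold = +Q/T_C = 2700/381 = 7.087 J/K.
ΔS_total = -3.629 + 7.087 = 3.46 J/K, positive as the second law requires.

ΔS_total = 3.46 J/K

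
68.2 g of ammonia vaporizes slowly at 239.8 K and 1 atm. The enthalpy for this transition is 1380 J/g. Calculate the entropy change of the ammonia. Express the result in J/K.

Heat absorbed by the substance: Q = mL = 68.2 × 1380 = 94116 J.
At constant T, ΔS = Q_rev/T = 94116 / 239.8 = 392 J/K.

ΔS = 392 J/K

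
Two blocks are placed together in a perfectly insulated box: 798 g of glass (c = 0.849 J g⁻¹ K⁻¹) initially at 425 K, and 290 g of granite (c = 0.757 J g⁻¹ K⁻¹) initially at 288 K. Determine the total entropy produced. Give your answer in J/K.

Energy balance: T_f = (m₁c₁T₁ + m₂c₂T₂)/(m₁c₁ + m₂c₂) = 391.47 K.
ΔS₁ = m₁c₁ ln(T_f/T₁) = 677.502 × ln(391.47/425) = -55.67 J/K.
ΔS₂ = m₂c₂ ln(T_f/T₂) = 219.53 × ln(391.47/288) = 67.39 J/K.
ΔS_total = -55.67 + 67.39 = 11.7 J/K.

ΔS_total = 11.7 J/K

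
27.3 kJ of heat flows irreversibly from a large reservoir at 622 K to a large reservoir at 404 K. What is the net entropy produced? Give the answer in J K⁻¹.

ΔS_total = 23.7 J/K

ΔS_hot = −Q/T_H = −27300/622 = -43.89 J/K and ΔS_cold = +Q/T_C = 27300/404 = 67.57 J/K.
ΔS_total = -43.89 + 67.57 = 23.7 J/K, positive as the second law requires.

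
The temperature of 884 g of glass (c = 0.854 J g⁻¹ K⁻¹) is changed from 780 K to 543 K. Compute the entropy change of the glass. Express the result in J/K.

ΔS = ∫dQ_rev/T = m c ln(T₂/T₁) = 884 × 0.854 × ln(543/780) = -273 J/K.

ΔS = -273 J/K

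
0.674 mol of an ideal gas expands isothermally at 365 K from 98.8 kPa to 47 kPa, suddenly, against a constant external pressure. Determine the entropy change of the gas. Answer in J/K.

Entropy is a state function, so ΔS_gas depends only on the end states.
For an isothermal ideal gas ΔS_gas = nR ln(P₁/P₂) = 0.674 × 8.314 × ln(98.8/47) = 4.16 J/K.

ΔS_gas = 4.16 J/K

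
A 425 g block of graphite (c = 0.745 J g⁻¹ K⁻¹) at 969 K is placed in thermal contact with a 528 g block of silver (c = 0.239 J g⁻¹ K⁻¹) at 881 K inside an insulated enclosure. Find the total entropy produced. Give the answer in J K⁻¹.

Energy balance: T_f = (m₁c₁T₁ + m₂c₂T₂)/(m₁c₁ + m₂c₂) = 943.92 K.
ΔS₁ = m₁c₁ ln(T_f/T₁) = 316.625 × ln(943.92/969) = -8.302 J/K.
ΔS₂ = m₂c₂ ln(T_f/T₂) = 126.192 × ln(943.92/881) = 8.705 J/K.
ΔS_total = -8.302 + 8.705 = 0.403 J/K.

ΔS_total = 0.403 J/K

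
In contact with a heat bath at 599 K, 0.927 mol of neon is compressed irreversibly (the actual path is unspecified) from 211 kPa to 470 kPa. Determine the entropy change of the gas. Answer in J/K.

ΔS_gas = -6.17 J/K

Entropy is a state function, so ΔS_gas depends only on the end states.
For an isothermal ideal gas ΔS_gas = nR ln(P₁/P₂) = 0.927 × 8.314 × ln(211/470) = -6.17 J/K.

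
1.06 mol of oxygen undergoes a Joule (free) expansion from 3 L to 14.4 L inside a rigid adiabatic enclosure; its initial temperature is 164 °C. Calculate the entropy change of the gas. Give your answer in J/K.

For an ideal gas in free expansion Q = 0 and W = 0, so T is unchanged.
Entropy is a state function; using a reversible isothermal path, ΔS_gas = nR ln(V₂/V₁) = 1.06 × 8.314 × ln(14.4/3) = 13.8 J/K.

ΔS_gas = 13.8 J/K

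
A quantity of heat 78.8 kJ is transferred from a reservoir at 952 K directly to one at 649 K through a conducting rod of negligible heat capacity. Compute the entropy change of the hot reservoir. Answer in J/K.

ΔS_hot = -82.8 J/K

The hot reservoir loses heat Q, so ΔS_hot = −Q/T_H = −78800/952 = -82.8 J/K.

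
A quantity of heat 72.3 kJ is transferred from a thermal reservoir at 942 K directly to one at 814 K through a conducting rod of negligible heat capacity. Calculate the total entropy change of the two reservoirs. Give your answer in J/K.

ΔS_total = 12.1 J/K

ΔS_hot = −Q/T_H = −72300/942 = -76.75 J/K and ΔS_cold = +Q/T_C = 72300/814 = 88.82 J/K.
ΔS_total = -76.75 + 88.82 = 12.1 J/K, positive as the second law requires.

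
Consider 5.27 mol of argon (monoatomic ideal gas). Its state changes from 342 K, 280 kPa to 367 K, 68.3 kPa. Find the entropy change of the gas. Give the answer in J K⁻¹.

ΔS = 69.5 J/K

ΔS = nC_p ln(T₂/T₁) − nR ln(P₂/P₁), with C_p = 5R/2 = 20.79 J mol⁻¹ K⁻¹ for a monoatomic ideal gas.
ΔS = 5.27 × [20.79 × ln(367/342) − 8.314 × ln(68.3/280)] = 69.5 J/K.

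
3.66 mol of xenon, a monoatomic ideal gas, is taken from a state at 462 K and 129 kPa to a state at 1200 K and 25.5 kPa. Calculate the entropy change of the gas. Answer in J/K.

ΔS = nC_p ln(T₂/T₁) − nR ln(P₂/P₁), with C_p = 5R/2 = 20.79 J mol⁻¹ K⁻¹ for a monoatomic ideal gas.
ΔS = 3.66 × [20.79 × ln(1200/462) − 8.314 × ln(25.5/129)] = 122 J/K.

ΔS = 122 J/K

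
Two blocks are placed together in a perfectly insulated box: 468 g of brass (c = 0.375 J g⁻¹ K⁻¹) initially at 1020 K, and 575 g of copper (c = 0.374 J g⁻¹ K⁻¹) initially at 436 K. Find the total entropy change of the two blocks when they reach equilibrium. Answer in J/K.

ΔS_total = 34.9 J/K

Energy balance: T_f = (m₁c₁T₁ + m₂c₂T₂)/(m₁c₁ + m₂c₂) = 698.43 K.
ΔS₁ = m₁c₁ ln(T_f/T₁) = 175.5 × ln(698.43/1020) = -66.466 J/K.
ΔS₂ = m₂c₂ ln(T_f/T₂) = 215.05 × ln(698.43/436) = 101.33 J/K.
ΔS_total = -66.466 + 101.33 = 34.9 J/K.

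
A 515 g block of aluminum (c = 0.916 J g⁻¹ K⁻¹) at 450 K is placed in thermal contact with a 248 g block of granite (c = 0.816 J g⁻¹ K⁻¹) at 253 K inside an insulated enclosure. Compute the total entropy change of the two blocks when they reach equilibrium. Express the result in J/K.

Energy balance: T_f = (m₁c₁T₁ + m₂c₂T₂)/(m₁c₁ + m₂c₂) = 390.86 K.
ΔS₁ = m₁c₁ ln(T_f/T₁) = 471.74 × ln(390.86/450) = -66.467 J/K.
ΔS₂ = m₂c₂ ln(T_f/T₂) = 202.368 × ln(390.86/253) = 88.022 J/K.
ΔS_total = -66.467 + 88.022 = 21.6 J/K.

ΔS_total = 21.6 J/K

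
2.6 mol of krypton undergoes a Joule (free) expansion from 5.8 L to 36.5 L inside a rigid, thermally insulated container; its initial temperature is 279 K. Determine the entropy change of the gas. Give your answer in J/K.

ΔS_gas = 39.8 J/K

No heat is exchanged and no work is done, so the ideal-gas temperature stays constant.
Entropy is a state function; using a reversible isothermal path, ΔS_gas = nR ln(V₂/V₁) = 2.6 × 8.314 × ln(36.5/5.8) = 39.8 J/K.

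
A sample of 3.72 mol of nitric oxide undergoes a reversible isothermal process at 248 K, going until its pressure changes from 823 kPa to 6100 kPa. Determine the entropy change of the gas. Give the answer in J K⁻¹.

ΔS_gas = -62 J/K

For an isothermal ideal gas ΔS_gas = nR ln(P₁/P₂) = 3.72 × 8.314 × ln(823/6100) = -62 J/K.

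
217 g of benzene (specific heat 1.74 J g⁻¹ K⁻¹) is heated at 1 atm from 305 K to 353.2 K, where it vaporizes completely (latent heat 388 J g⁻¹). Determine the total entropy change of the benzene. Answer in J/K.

Warming step: ΔS₁ = m c ln(T_tr/T_i) = 217 × 1.74 × ln(353.2/305) = 55.4 J/K.
Phase change: ΔS₂ = +mL/T_tr = 217 × 388 / 353.2 = 238.4 J/K.
ΔS_total = (55.4) + (238.4) = 294 J/K.

ΔS = 294 J/K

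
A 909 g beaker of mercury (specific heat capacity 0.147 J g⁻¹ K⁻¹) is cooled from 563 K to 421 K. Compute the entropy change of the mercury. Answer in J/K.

ΔS = ∫dQ_rev/T = m c ln(T₂/T₁) = 909 × 0.147 × ln(421/563) = -38.8 J/K.

ΔS = -38.8 J/K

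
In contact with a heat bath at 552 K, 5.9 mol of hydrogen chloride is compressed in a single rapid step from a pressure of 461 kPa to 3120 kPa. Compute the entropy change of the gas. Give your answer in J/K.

Entropy is a state function, so ΔS_gas depends only on the end states.
For an isothermal ideal gas ΔS_gas = nR ln(P₁/P₂) = 5.9 × 8.314 × ln(461/3120) = -93.8 J/K.

ΔS_gas = -93.8 J/K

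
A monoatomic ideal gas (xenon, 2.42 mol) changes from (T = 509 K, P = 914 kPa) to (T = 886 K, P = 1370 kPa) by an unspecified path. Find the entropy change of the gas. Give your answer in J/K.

ΔS = nC_p ln(T₂/T₁) − nR ln(P₂/P₁), with C_p = 5R/2 = 20.79 J mol⁻¹ K⁻¹ for a monoatomic ideal gas.
ΔS = 2.42 × [20.79 × ln(886/509) − 8.314 × ln(1370/914)] = 19.7 J/K.

ΔS = 19.7 J/K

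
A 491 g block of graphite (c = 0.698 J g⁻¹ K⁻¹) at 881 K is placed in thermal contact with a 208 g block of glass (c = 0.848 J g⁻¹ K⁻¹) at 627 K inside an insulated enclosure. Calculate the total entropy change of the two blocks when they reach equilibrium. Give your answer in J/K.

Energy balance: T_f = (m₁c₁T₁ + m₂c₂T₂)/(m₁c₁ + m₂c₂) = 794.69 K.
ΔS₁ = m₁c₁ ln(T_f/T₁) = 342.718 × ln(794.69/881) = -35.33 J/K.
ΔS₂ = m₂c₂ ln(T_f/T₂) = 176.384 × ln(794.69/627) = 41.8 J/K.
ΔS_total = -35.33 + 41.8 = 6.47 J/K.

ΔS_total = 6.47 J/K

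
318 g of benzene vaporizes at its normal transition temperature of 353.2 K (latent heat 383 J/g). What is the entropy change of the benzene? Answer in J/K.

ΔS = 345 J/K

Heat absorbed by the substance: Q = mL = 318 × 383 = 121794 J.
At constant T, ΔS = Q_rev/T = 121794 / 353.2 = 345 J/K.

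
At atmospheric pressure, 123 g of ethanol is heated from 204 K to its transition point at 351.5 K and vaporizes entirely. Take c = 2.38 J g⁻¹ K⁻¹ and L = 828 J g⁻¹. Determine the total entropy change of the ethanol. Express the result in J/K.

Warming step: ΔS₁ = m c ln(T_tr/T_i) = 123 × 2.38 × ln(351.5/204) = 159.3 J/K.
Phase change: ΔS₂ = +mL/T_tr = 123 × 828 / 351.5 = 289.7 J/K.
ΔS_total = (159.3) + (289.7) = 449 J/K.

ΔS = 449 J/K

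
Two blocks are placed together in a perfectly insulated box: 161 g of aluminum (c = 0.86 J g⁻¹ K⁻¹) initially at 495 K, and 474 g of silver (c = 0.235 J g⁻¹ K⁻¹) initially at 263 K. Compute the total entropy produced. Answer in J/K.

Energy balance: T_f = (m₁c₁T₁ + m₂c₂T₂)/(m₁c₁ + m₂c₂) = 391.57 K.
ΔS₁ = m₁c₁ ln(T_f/T₁) = 138.46 × ln(391.57/495) = -32.45 J/K.
ΔS₂ = m₂c₂ ln(T_f/T₂) = 111.39 × ln(391.57/263) = 44.33 J/K.
ΔS_total = -32.45 + 44.33 = 11.9 J/K.

ΔS_total = 11.9 J/K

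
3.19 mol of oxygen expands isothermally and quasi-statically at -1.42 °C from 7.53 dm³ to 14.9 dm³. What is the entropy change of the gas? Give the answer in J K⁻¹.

ΔS_gas = 18.1 J/K

For an isothermal ideal gas ΔS_gas = nR ln(V₂/V₁) = 3.19 × 8.314 × ln(14.9/7.53) = 18.1 J/K.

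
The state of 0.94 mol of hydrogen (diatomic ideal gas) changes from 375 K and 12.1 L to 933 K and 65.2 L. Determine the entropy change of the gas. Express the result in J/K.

ΔS = 31 J/K

Entropy is a state function: ΔS = nC_V ln(T₂/T₁) + nR ln(V₂/V₁), with C_V = 5R/2 = 20.79 J mol⁻¹ K⁻¹ for a diatomic ideal gas.
ΔS = 0.94 × [20.79 × ln(933/375) + 8.314 × ln(65.2/12.1)] = 31 J/K.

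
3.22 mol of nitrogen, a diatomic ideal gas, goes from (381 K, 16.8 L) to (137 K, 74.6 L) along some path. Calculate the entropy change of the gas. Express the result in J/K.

Entropy is a state function: ΔS = nC_V ln(T₂/T₁) + nR ln(V₂/V₁), with C_V = 5R/2 = 20.79 J mol⁻¹ K⁻¹ for a diatomic ideal gas.
ΔS = 3.22 × [20.79 × ln(137/381) + 8.314 × ln(74.6/16.8)] = -28.5 J/K.

ΔS = -28.5 J/K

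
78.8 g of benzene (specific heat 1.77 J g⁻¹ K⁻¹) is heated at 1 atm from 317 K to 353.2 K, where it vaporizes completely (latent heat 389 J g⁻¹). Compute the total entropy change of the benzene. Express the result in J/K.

Warming step: ΔS₁ = m c ln(T_tr/T_i) = 78.8 × 1.77 × ln(353.2/317) = 15.08 J/K.
Phase change: ΔS₂ = +mL/T_tr = 78.8 × 389 / 353.2 = 86.79 J/K.
ΔS_total = (15.08) + (86.79) = 102 J/K.

ΔS = 102 J/K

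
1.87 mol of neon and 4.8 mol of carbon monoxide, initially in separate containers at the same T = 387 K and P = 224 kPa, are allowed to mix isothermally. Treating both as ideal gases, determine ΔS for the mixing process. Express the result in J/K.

Mole fractions: x_A = 1.87/6.67 = 0.28, x_B = 0.72.
ΔS_mix = −R(n_A ln x_A + n_B ln x_B) = −8.314 × (1.87 ln 0.28 + 4.8 ln 0.72) = 32.9 J/K.

ΔS_mix = 32.9 J/K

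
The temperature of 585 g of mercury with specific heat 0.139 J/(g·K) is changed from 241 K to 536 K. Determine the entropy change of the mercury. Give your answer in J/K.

ΔS = ∫dQ_rev/T = m c ln(T₂/T₁) = 585 × 0.139 × ln(536/241) = 65 J/K.

ΔS = 65 J/K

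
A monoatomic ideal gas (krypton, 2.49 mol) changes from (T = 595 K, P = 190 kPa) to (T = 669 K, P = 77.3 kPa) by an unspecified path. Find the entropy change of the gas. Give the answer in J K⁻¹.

ΔS = nC_p ln(T₂/T₁) − nR ln(P₂/P₁), with C_p = 5R/2 = 20.79 J mol⁻¹ K⁻¹ for a monoatomic ideal gas.
ΔS = 2.49 × [20.79 × ln(669/595) − 8.314 × ln(77.3/190)] = 24.7 J/K.

ΔS = 24.7 J/K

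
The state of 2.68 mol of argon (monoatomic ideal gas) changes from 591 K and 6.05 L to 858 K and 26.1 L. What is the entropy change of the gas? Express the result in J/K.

ΔS = 45 J/K

Entropy is a state function: ΔS = nC_V ln(T₂/T₁) + nR ln(V₂/V₁), with C_V = 3R/2 = 12.47 J mol⁻¹ K⁻¹ for a monoatomic ideal gas.
ΔS = 2.68 × [12.47 × ln(858/591) + 8.314 × ln(26.1/6.05)] = 45 J/K.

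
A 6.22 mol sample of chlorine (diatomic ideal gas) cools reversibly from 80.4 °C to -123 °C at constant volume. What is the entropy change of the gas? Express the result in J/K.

In kelvin: T₁ = 353.55 K, T₂ = 150.15 K. At constant volume, ΔS = nC_V ln(T₂/T₁) with C_V = 5R/2 = 20.79 J mol⁻¹ K⁻¹.
ΔS = 6.22 × 20.79 × ln(150.15/353.55) = -111 J/K.

ΔS = -111 J/K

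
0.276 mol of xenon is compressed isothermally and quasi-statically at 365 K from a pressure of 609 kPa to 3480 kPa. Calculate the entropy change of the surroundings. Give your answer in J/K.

For an isothermal ideal gas ΔS_gas = nR ln(P₁/P₂) = 0.276 × 8.314 × ln(609/3480) = -4 J/K.
The process is reversible, so ΔS_surr = −ΔS_gas = 4 J/K and ΔS_universe = 0.

ΔS_surr = 4 J/K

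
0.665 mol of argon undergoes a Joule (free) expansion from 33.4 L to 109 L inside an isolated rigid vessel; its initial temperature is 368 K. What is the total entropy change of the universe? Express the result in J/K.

No heat is exchanged and no work is done, so the ideal-gas temperature stays constant.
Entropy is a state function; using a reversible isothermal path, ΔS_gas = nR ln(V₂/V₁) = 0.665 × 8.314 × ln(109/33.4) = 6.54 J/K.
The insulated surroundings exchange no heat, so ΔS_surr = 0 and ΔS_universe = ΔS_gas.

ΔS_universe = 6.54 J/K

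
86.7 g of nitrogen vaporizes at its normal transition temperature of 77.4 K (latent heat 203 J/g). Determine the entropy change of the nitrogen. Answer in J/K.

ΔS = 227 J/K

Heat absorbed by the substance: Q = mL = 86.7 × 203 = 17600.1 J.
At constant T, ΔS = Q_rev/T = 17600.1 / 77.4 = 227 J/K.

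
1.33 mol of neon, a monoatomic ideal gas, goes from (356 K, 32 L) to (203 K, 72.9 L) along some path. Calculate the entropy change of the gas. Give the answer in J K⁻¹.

ΔS = -0.213 J/K

Entropy is a state function: ΔS = nC_V ln(T₂/T₁) + nR ln(V₂/V₁), with C_V = 3R/2 = 12.47 J mol⁻¹ K⁻¹ for a monoatomic ideal gas.
ΔS = 1.33 × [12.47 × ln(203/356) + 8.314 × ln(72.9/32)] = -0.213 J/K.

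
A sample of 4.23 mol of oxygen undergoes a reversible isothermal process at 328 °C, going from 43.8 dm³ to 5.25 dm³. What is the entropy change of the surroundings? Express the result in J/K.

For an isothermal ideal gas ΔS_gas = nR ln(V₂/V₁) = 4.23 × 8.314 × ln(5.25/43.8) = -74.6 J/K.
The process is reversible, so ΔS_surr = −ΔS_gas = 74.6 J/K and ΔS_universe = 0.

ΔS_surr = 74.6 J/K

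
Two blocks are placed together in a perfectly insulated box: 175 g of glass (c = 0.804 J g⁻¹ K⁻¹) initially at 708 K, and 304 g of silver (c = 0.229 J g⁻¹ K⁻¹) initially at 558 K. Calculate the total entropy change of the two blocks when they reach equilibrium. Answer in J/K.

ΔS_total = 1.28 J/K

Energy balance: T_f = (m₁c₁T₁ + m₂c₂T₂)/(m₁c₁ + m₂c₂) = 658.35 K.
ΔS₁ = m₁c₁ ln(T_f/T₁) = 140.7 × ln(658.35/708) = -10.23 J/K.
ΔS₂ = m₂c₂ ln(T_f/T₂) = 69.616 × ln(658.35/558) = 11.51 J/K.
ΔS_total = -10.23 + 11.51 = 1.28 J/K.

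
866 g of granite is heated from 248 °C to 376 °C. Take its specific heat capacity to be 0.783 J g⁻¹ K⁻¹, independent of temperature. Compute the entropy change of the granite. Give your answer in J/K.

ΔS = 149 J/K

In kelvin: T₁ = 521.15 K, T₂ = 649.15 K. ΔS = ∫dQ_rev/T = m c ln(T₂/T₁) = 866 × 0.783 × ln(649.15/521.15) = 149 J/K.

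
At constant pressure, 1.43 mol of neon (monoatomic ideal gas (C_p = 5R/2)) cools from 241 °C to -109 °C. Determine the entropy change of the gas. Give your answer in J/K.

In kelvin: T₁ = 514.15 K, T₂ = 164.15 K. At constant pressure, ΔS = nC_p ln(T₂/T₁) with C_p = 5R/2 = 20.79 J mol⁻¹ K⁻¹.
ΔS = 1.43 × 20.79 × ln(164.15/514.15) = -33.9 J/K.

ΔS = -33.9 J/K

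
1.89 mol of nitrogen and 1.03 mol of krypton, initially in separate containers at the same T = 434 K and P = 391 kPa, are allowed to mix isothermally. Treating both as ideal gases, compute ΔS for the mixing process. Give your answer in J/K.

ΔS_mix = 15.8 J/K

Mole fractions: x_A = 1.89/2.92 = 0.647, x_B = 0.353.
ΔS_mix = −R(n_A ln x_A + n_B ln x_B) = −8.314 × (1.89 ln 0.647 + 1.03 ln 0.353) = 15.8 J/K.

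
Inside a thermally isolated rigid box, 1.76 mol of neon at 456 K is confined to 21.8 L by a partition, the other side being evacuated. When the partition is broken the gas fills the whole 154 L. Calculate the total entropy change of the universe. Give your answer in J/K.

ΔS_universe = 28.6 J/K

No heat is exchanged and no work is done, so the ideal-gas temperature stays constant.
Entropy is a state function; using a reversible isothermal path, ΔS_gas = nR ln(V₂/V₁) = 1.76 × 8.314 × ln(154/21.8) = 28.6 J/K.
The insulated surroundings exchange no heat, so ΔS_surr = 0 and ΔS_universe = ΔS_gas.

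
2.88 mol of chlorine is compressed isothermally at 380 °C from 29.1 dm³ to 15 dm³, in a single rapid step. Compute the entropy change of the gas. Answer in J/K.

Entropy is a state function, so ΔS_gas depends only on the end states.
For an isothermal ideal gas ΔS_gas = nR ln(V₂/V₁) = 2.88 × 8.314 × ln(15/29.1) = -15.9 J/K.

ΔS_gas = -15.9 J/K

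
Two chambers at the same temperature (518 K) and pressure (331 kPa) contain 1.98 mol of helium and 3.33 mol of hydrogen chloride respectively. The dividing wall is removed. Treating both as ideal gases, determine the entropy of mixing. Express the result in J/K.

Mole fractions: x_A = 1.98/5.31 = 0.373, x_B = 0.627.
ΔS_mix = −R(n_A ln x_A + n_B ln x_B) = −8.314 × (1.98 ln 0.373 + 3.33 ln 0.627) = 29.2 J/K.

ΔS_mix = 29.2 J/K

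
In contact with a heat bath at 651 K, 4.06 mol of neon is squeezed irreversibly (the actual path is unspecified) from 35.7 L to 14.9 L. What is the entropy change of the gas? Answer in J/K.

ΔS_gas = -29.5 J/K

Entropy is a state function, so ΔS_gas depends only on the end states.
For an isothermal ideal gas ΔS_gas = nR ln(V₂/V₁) = 4.06 × 8.314 × ln(14.9/35.7) = -29.5 J/K.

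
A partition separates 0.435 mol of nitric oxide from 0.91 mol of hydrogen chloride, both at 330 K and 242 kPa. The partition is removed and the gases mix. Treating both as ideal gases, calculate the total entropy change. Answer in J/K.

ΔS_mix = 7.04 J/K

Mole fractions: x_A = 0.435/1.34 = 0.323, x_B = 0.677.
ΔS_mix = −R(n_A ln x_A + n_B ln x_B) = −8.314 × (0.435 ln 0.323 + 0.91 ln 0.677) = 7.04 J/K.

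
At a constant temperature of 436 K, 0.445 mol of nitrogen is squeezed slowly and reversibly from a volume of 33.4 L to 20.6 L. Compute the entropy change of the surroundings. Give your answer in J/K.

ΔS_surr = 1.79 J/K

For an isothermal ideal gas ΔS_gas = nR ln(V₂/V₁) = 0.445 × 8.314 × ln(20.6/33.4) = -1.79 J/K.
The process is reversible, so ΔS_surr = −ΔS_gas = 1.79 J/K and ΔS_universe = 0.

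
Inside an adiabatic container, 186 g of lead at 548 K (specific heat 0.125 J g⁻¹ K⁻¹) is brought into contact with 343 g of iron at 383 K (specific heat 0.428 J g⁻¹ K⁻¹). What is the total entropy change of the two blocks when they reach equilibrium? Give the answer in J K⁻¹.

Energy balance: T_f = (m₁c₁T₁ + m₂c₂T₂)/(m₁c₁ + m₂c₂) = 405.56 K.
ΔS₁ = m₁c₁ ln(T_f/T₁) = 23.25 × ln(405.56/548) = -6.998 J/K.
ΔS₂ = m₂c₂ ln(T_f/T₂) = 146.804 × ln(405.56/383) = 8.402 J/K.
ΔS_total = -6.998 + 8.402 = 1.4 J/K.

ΔS_total = 1.4 J/K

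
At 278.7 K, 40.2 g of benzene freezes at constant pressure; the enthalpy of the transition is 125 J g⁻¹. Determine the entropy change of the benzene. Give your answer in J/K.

ΔS = -18 J/K

Heat released by the substance: Q = −mL = −40.2 × 125 = −5025 J.
At constant T, ΔS = Q_rev/T = −5025 / 278.7 = -18 J/K.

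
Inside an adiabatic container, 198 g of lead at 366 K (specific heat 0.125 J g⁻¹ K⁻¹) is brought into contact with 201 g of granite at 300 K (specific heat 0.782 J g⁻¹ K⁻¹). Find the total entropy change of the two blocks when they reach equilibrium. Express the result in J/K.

Energy balance: T_f = (m₁c₁T₁ + m₂c₂T₂)/(m₁c₁ + m₂c₂) = 308.98 K.
ΔS₁ = m₁c₁ ln(T_f/T₁) = 24.75 × ln(308.98/366) = -4.1917 J/K.
ΔS₂ = m₂c₂ ln(T_f/T₂) = 157.182 × ln(308.98/300) = 4.6352 J/K.
ΔS_total = -4.1917 + 4.6352 = 0.444 J/K.

ΔS_total = 0.444 J/K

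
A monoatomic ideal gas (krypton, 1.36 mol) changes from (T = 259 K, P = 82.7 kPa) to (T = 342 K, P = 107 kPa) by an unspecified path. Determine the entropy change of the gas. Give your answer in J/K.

ΔS = 4.95 J/K

ΔS = nC_p ln(T₂/T₁) − nR ln(P₂/P₁), with C_p = 5R/2 = 20.79 J mol⁻¹ K⁻¹ for a monoatomic ideal gas.
ΔS = 1.36 × [20.79 × ln(342/259) − 8.314 × ln(107/82.7)] = 4.95 J/K.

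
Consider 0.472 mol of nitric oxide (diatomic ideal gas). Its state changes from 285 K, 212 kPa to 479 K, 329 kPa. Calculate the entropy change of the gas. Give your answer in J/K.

ΔS = nC_p ln(T₂/T₁) − nR ln(P₂/P₁), with C_p = 7R/2 = 29.1 J mol⁻¹ K⁻¹ for a diatomic ideal gas.
ΔS = 0.472 × [29.1 × ln(479/285) − 8.314 × ln(329/212)] = 5.41 J/K.

ΔS = 5.41 J/K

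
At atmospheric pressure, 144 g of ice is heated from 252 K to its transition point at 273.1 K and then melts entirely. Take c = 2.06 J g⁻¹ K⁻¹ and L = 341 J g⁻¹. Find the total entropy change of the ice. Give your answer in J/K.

ΔS = 204 J/K

Warming step: ΔS₁ = m c ln(T_tr/T_i) = 144 × 2.06 × ln(273.1/252) = 23.85 J/K.
Phase change: ΔS₂ = +mL/T_tr = 144 × 341 / 273.1 = 179.8 J/K.
ΔS_total = (23.85) + (179.8) = 204 J/K.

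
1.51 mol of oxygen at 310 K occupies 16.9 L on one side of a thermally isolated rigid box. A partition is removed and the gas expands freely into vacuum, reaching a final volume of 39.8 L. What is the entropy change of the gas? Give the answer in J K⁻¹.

ΔS_gas = 10.8 J/K

No heat is exchanged and no work is done, so the ideal-gas temperature stays constant.
Entropy is a state function; using a reversible isothermal path, ΔS_gas = nR ln(V₂/V₁) = 1.51 × 8.314 × ln(39.8/16.9) = 10.8 J/K.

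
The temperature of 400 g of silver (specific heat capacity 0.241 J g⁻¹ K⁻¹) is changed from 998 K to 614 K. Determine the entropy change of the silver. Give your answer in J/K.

ΔS = -46.8 J/K

ΔS = ∫dQ_rev/T = m c ln(T₂/T₁) = 400 × 0.241 × ln(614/998) = -46.8 J/K.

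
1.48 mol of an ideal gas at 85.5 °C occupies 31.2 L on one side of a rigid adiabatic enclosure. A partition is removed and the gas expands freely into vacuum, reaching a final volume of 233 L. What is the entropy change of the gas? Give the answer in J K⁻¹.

No heat is exchanged and no work is done, so the ideal-gas temperature stays constant.
Entropy is a state function; using a reversible isothermal path, ΔS_gas = nR ln(V₂/V₁) = 1.48 × 8.314 × ln(233/31.2) = 24.7 J/K.

ΔS_gas = 24.7 J/K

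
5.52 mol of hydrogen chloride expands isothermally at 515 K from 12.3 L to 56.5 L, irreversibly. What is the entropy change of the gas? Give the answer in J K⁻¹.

Entropy is a state function, so ΔS_gas depends only on the end states.
For an isothermal ideal gas ΔS_gas = nR ln(V₂/V₁) = 5.52 × 8.314 × ln(56.5/12.3) = 70 J/K.

ΔS_gas = 70 J/K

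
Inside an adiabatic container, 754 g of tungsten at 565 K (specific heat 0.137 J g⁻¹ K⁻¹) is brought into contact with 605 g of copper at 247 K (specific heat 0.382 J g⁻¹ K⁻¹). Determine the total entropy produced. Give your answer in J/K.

Energy balance: T_f = (m₁c₁T₁ + m₂c₂T₂)/(m₁c₁ + m₂c₂) = 345.23 K.
ΔS₁ = m₁c₁ ln(T_f/T₁) = 103.298 × ln(345.23/565) = -50.89 J/K.
ΔS₂ = m₂c₂ ln(T_f/T₂) = 231.11 × ln(345.23/247) = 77.38 J/K.
ΔS_total = -50.89 + 77.38 = 26.5 J/K.

ΔS_total = 26.5 J/K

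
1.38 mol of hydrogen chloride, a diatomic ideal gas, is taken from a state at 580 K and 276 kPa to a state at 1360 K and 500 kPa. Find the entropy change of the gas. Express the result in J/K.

ΔS = nC_p ln(T₂/T₁) − nR ln(P₂/P₁), with C_p = 7R/2 = 29.1 J mol⁻¹ K⁻¹ for a diatomic ideal gas.
ΔS = 1.38 × [29.1 × ln(1360/580) − 8.314 × ln(500/276)] = 27.4 J/K.

ΔS = 27.4 J/K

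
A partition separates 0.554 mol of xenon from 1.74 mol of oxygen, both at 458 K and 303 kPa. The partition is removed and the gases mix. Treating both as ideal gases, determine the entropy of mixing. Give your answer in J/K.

ΔS_mix = 10.5 J/K

Mole fractions: x_A = 0.554/2.29 = 0.241, x_B = 0.759.
ΔS_mix = −R(n_A ln x_A + n_B ln x_B) = −8.314 × (0.554 ln 0.241 + 1.74 ln 0.759) = 10.5 J/K.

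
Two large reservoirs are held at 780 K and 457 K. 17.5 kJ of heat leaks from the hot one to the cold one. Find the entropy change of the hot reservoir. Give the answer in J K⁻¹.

The hot reservoir loses heat Q, so ΔS_hot = −Q/T_H = −17500/780 = -22.4 J/K.

ΔS_hot = -22.4 J/K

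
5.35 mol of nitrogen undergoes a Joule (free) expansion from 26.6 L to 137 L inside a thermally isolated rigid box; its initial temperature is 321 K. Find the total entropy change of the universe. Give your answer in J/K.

No heat is exchanged and no work is done, so the ideal-gas temperature stays constant.
Entropy is a state function; using a reversible isothermal path, ΔS_gas = nR ln(V₂/V₁) = 5.35 × 8.314 × ln(137/26.6) = 72.9 J/K.
The insulated surroundings exchange no heat, so ΔS_surr = 0 and ΔS_universe = ΔS_gas.

ΔS_universe = 72.9 J/K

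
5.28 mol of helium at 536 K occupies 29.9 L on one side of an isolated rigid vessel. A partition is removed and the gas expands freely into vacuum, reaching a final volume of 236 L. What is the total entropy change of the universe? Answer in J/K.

No heat is exchanged and no work is done, so the ideal-gas temperature stays constant.
Entropy is a state function; using a reversible isothermal path, ΔS_gas = nR ln(V₂/V₁) = 5.28 × 8.314 × ln(236/29.9) = 90.7 J/K.
The insulated surroundings exchange no heat, so ΔS_surr = 0 and ΔS_universe = ΔS_gas.

ΔS_universe = 90.7 J/K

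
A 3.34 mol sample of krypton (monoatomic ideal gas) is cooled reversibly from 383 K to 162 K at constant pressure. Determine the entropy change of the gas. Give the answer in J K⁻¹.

At constant pressure, ΔS = nC_p ln(T₂/T₁) with C_p = 5R/2 = 20.79 J mol⁻¹ K⁻¹.
ΔS = 3.34 × 20.79 × ln(162/383) = -59.7 J/K.

ΔS = -59.7 J/K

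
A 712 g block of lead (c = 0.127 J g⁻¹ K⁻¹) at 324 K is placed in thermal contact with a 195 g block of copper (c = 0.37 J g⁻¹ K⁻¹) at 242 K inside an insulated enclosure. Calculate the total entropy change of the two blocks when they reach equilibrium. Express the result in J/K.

ΔS_total = 1.68 J/K

Energy balance: T_f = (m₁c₁T₁ + m₂c₂T₂)/(m₁c₁ + m₂c₂) = 287.61 K.
ΔS₁ = m₁c₁ ln(T_f/T₁) = 90.424 × ln(287.61/324) = -10.7734 J/K.
ΔS₂ = m₂c₂ ln(T_f/T₂) = 72.15 × ln(287.61/242) = 12.4576 J/K.
ΔS_total = -10.7734 + 12.4576 = 1.68 J/K.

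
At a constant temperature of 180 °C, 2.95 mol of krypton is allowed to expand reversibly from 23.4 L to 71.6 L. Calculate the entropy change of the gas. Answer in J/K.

For an isothermal ideal gas ΔS_gas = nR ln(V₂/V₁) = 2.95 × 8.314 × ln(71.6/23.4) = 27.4 J/K.

ΔS_gas = 27.4 J/K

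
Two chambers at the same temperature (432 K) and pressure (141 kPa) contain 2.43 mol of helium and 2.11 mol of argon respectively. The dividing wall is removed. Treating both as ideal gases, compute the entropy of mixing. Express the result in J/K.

ΔS_mix = 26.1 J/K

Mole fractions: x_A = 2.43/4.54 = 0.535, x_B = 0.465.
ΔS_mix = −R(n_A ln x_A + n_B ln x_B) = −8.314 × (2.43 ln 0.535 + 2.11 ln 0.465) = 26.1 J/K.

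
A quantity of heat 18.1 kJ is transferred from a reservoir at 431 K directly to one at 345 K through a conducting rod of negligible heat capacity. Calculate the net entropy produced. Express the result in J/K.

ΔS_total = 10.5 J/K

ΔS_hot = −Q/T_H = −18100/431 = -42 J/K and ΔS_cold = +Q/T_C = 18100/345 = 52.46 J/K.
ΔS_total = -42 + 52.46 = 10.5 J/K, positive as the second law requires.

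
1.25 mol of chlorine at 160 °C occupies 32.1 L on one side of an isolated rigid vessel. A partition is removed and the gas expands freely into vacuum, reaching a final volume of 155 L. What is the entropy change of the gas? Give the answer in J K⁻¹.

For an ideal gas in free expansion Q = 0 and W = 0, so T is unchanged.
Entropy is a state function; using a reversible isothermal path, ΔS_gas = nR ln(V₂/V₁) = 1.25 × 8.314 × ln(155/32.1) = 16.4 J/K.

ΔS_gas = 16.4 J/K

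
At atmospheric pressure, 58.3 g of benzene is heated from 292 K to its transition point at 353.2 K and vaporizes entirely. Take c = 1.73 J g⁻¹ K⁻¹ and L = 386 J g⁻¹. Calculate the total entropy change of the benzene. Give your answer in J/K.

Warming step: ΔS₁ = m c ln(T_tr/T_i) = 58.3 × 1.73 × ln(353.2/292) = 19.19 J/K.
Phase change: ΔS₂ = +mL/T_tr = 58.3 × 386 / 353.2 = 63.71 J/K.
ΔS_total = (19.19) + (63.71) = 82.9 J/K.

ΔS = 82.9 J/K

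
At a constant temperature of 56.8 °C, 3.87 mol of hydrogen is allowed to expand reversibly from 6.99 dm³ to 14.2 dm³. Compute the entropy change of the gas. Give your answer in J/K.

For an isothermal ideal gas ΔS_gas = nR ln(V₂/V₁) = 3.87 × 8.314 × ln(14.2/6.99) = 22.8 J/K.

ΔS_gas = 22.8 J/K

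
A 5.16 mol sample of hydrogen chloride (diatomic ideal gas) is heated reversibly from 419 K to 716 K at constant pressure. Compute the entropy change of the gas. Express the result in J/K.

ΔS = 80.5 J/K

At constant pressure, ΔS = nC_p ln(T₂/T₁) with C_p = 7R/2 = 29.1 J mol⁻¹ K⁻¹.
ΔS = 5.16 × 29.1 × ln(716/419) = 80.5 J/K.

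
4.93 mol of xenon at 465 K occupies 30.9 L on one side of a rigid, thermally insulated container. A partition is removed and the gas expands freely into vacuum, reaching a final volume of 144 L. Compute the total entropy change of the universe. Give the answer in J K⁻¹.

ΔS_universe = 63.1 J/K

For an ideal gas in free expansion Q = 0 and W = 0, so T is unchanged.
Entropy is a state function; using a reversible isothermal path, ΔS_gas = nR ln(V₂/V₁) = 4.93 × 8.314 × ln(144/30.9) = 63.1 J/K.
The insulated surroundings exchange no heat, so ΔS_surr = 0 and ΔS_universe = ΔS_gas.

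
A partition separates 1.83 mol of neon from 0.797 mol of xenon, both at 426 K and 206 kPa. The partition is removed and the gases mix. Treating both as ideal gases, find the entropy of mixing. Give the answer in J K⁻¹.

Mole fractions: x_A = 1.83/2.63 = 0.697, x_B = 0.303.
ΔS_mix = −R(n_A ln x_A + n_B ln x_B) = −8.314 × (1.83 ln 0.697 + 0.797 ln 0.303) = 13.4 J/K.

ΔS_mix = 13.4 J/K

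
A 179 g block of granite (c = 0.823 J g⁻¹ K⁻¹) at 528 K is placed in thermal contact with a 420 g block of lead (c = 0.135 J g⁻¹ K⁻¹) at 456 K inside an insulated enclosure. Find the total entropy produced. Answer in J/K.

ΔS_total = 0.43 J/K

Energy balance: T_f = (m₁c₁T₁ + m₂c₂T₂)/(m₁c₁ + m₂c₂) = 507.99 K.
ΔS₁ = m₁c₁ ln(T_f/T₁) = 147.317 × ln(507.99/528) = -5.692 J/K.
ΔS₂ = m₂c₂ ln(T_f/T₂) = 56.7 × ln(507.99/456) = 6.122 J/K.
ΔS_total = -5.692 + 6.122 = 0.43 J/K.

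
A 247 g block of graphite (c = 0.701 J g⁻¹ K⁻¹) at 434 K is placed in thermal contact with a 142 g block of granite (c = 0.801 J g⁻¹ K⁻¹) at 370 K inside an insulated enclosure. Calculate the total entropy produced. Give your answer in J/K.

Energy balance: T_f = (m₁c₁T₁ + m₂c₂T₂)/(m₁c₁ + m₂c₂) = 408.63 K.
ΔS₁ = m₁c₁ ln(T_f/T₁) = 173.147 × ln(408.63/434) = -10.431 J/K.
ΔS₂ = m₂c₂ ln(T_f/T₂) = 113.742 × ln(408.63/370) = 11.294 J/K.
ΔS_total = -10.431 + 11.294 = 0.863 J/K.

ΔS_total = 0.863 J/K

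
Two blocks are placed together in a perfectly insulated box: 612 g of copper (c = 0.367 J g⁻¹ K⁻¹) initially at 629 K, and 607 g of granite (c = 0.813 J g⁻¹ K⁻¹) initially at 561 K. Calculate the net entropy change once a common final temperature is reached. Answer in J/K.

ΔS_total = 1.02 J/K

Energy balance: T_f = (m₁c₁T₁ + m₂c₂T₂)/(m₁c₁ + m₂c₂) = 582.27 K.
ΔS₁ = m₁c₁ ln(T_f/T₁) = 224.604 × ln(582.27/629) = -17.34 J/K.
ΔS₂ = m₂c₂ ln(T_f/T₂) = 493.491 × ln(582.27/561) = 18.36 J/K.
ΔS_total = -17.34 + 18.36 = 1.02 J/K.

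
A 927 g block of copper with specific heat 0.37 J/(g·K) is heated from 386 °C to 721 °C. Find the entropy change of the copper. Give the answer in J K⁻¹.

ΔS = 141 J/K

In kelvin: T₁ = 659.15 K, T₂ = 994.15 K. ΔS = ∫dQ_rev/T = m c ln(T₂/T₁) = 927 × 0.37 × ln(994.15/659.15) = 141 J/K.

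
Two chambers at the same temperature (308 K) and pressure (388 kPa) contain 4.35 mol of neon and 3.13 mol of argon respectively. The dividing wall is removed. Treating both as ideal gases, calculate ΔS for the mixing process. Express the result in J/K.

Mole fractions: x_A = 4.35/7.48 = 0.582, x_B = 0.418.
ΔS_mix = −R(n_A ln x_A + n_B ln x_B) = −8.314 × (4.35 ln 0.582 + 3.13 ln 0.418) = 42.3 J/K.

ΔS_mix = 42.3 J/K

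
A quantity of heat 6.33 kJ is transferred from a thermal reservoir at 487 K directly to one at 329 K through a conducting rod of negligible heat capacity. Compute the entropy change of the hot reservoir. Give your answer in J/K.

ΔS_hot = -13 J/K

The hot reservoir loses heat Q, so ΔS_hot = −Q/T_H = −6330/487 = -13 J/K.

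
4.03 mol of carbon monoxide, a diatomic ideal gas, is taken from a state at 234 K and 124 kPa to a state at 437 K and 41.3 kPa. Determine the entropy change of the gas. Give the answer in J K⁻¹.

ΔS = nC_p ln(T₂/T₁) − nR ln(P₂/P₁), with C_p = 7R/2 = 29.1 J mol⁻¹ K⁻¹ for a diatomic ideal gas.
ΔS = 4.03 × [29.1 × ln(437/234) − 8.314 × ln(41.3/124)] = 110 J/K.

ΔS = 110 J/K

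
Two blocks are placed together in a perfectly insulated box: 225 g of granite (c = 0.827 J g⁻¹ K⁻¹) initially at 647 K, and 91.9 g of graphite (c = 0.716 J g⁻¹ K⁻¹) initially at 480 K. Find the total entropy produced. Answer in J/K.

Energy balance: T_f = (m₁c₁T₁ + m₂c₂T₂)/(m₁c₁ + m₂c₂) = 603.37 K.
ΔS₁ = m₁c₁ ln(T_f/T₁) = 186.075 × ln(603.37/647) = -12.99 J/K.
ΔS₂ = m₂c₂ ln(T_f/T₂) = 65.8004 × ln(603.37/480) = 15.05 J/K.
ΔS_total = -12.99 + 15.05 = 2.06 J/K.

ΔS_total = 2.06 J/K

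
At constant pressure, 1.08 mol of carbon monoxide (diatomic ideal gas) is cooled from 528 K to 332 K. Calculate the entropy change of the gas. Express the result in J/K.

At constant pressure, ΔS = nC_p ln(T₂/T₁) with C_p = 7R/2 = 29.1 J mol⁻¹ K⁻¹.
ΔS = 1.08 × 29.1 × ln(332/528) = -14.6 J/K.

ΔS = -14.6 J/K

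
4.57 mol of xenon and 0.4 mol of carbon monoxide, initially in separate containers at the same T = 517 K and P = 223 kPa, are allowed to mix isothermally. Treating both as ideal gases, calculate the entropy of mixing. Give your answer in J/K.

ΔS_mix = 11.6 J/K

Mole fractions: x_A = 4.57/4.97 = 0.92, x_B = 0.0805.
ΔS_mix = −R(n_A ln x_A + n_B ln x_B) = −8.314 × (4.57 ln 0.92 + 0.4 ln 0.0805) = 11.6 J/K.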